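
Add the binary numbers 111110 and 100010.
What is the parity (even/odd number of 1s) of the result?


111110 = 62
100010 = 34
Sum = 96 = 1100000
1s count = 2

even parity (2 ones in 1100000)


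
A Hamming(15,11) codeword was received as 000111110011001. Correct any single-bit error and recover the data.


Syndrome = 0: no error detected

Data: 01110011001 (no errors)


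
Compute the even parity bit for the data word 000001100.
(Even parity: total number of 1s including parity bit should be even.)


Number of 1s in data: 2
Parity bit: 0

0


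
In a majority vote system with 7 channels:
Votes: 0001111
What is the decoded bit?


Ones: 4 out of 7
Threshold: 4

1 (4/7 voted 1)


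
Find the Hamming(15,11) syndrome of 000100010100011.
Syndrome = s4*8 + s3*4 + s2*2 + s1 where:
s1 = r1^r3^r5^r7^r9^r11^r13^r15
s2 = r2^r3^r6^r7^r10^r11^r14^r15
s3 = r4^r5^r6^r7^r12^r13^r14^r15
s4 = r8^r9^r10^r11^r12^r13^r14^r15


s1=1, s2=1, s3=1, s4=0

Syndrome = 7 (error at position 7)


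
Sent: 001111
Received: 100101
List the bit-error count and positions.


XOR: 101010

3 error(s) at position(s): 0, 2, 4


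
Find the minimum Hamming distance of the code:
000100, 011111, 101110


Comparing all pairs, minimum distance: 3
Can detect 2 errors, correct 1 errors

3


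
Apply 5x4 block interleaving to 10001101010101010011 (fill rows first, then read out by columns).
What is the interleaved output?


Matrix:
  1000
  1101
  0101
  0101
  0011
Read columns: 11000011100000101111

11000011100000101111


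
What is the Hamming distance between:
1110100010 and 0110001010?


XOR: 1000101000
Count of 1s: 3

3


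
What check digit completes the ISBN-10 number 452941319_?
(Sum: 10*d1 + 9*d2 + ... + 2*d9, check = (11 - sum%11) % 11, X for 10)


Weighted sum: 226
226 mod 11 = 6

Check digit: 5


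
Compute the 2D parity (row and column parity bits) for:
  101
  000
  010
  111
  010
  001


Row parities: 001111
Column parities: 011

Row P: 001111, Col P: 011, Corner: 0


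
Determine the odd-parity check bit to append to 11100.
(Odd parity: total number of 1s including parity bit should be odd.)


Number of 1s in data: 3
Parity bit: 0

0


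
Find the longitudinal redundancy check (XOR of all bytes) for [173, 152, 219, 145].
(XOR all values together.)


XOR chain: 173 ^ 152 ^ 219 ^ 145 = 127

127


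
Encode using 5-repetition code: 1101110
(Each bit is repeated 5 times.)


Each bit -> 5 copies

11111111110000011111111111111100000


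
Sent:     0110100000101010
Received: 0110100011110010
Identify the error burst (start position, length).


XOR: 0000000011011000

Burst at position 8, length 5


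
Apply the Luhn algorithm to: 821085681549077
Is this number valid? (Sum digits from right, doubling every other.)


Luhn sum = 62
62 mod 10 = 2

Invalid (Luhn sum mod 10 = 2)


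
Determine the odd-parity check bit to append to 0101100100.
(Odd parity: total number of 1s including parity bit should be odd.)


Number of 1s in data: 4
Parity bit: 1

1


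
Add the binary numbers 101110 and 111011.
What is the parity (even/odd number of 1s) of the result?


101110 = 46
111011 = 59
Sum = 105 = 1101001
1s count = 4

even parity (4 ones in 1101001)


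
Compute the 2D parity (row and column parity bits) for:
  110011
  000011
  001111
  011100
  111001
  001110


Row parities: 000101
Column parities: 010100

Row P: 000101, Col P: 010100, Corner: 0


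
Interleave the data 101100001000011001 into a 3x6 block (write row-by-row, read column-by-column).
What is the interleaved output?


Matrix:
  101100
  001000
  011001
Read columns: 100001111100000001

100001111100000001


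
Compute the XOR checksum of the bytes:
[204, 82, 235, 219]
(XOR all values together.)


XOR chain: 204 ^ 82 ^ 235 ^ 219 = 174

174


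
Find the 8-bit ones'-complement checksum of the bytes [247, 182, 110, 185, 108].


Sum = 832 mod 256 = 64
Complement = 191

191


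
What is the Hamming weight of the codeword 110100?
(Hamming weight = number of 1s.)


Counting 1s in 110100

3


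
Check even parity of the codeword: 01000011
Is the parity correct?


Number of 1s: 3

No, parity error (3 ones)


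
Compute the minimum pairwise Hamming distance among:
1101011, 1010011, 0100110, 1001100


Comparing all pairs, minimum distance: 3
Can detect 2 errors, correct 1 errors

3


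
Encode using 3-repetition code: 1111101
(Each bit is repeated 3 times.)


Each bit -> 3 copies

111111111111111000111


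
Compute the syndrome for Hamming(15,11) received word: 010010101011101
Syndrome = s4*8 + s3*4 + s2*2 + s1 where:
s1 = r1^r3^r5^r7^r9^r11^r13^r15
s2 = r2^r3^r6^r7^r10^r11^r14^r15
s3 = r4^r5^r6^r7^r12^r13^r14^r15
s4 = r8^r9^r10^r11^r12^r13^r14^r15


s1=0, s2=0, s3=1, s4=1

Syndrome = 12 (error at position 12)


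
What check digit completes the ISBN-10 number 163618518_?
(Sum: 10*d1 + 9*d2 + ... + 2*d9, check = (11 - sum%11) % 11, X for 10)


Weighted sum: 215
215 mod 11 = 6

Check digit: 5


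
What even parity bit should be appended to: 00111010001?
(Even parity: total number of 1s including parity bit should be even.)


Number of 1s in data: 5
Parity bit: 1

1


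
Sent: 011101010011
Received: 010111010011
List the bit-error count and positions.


XOR: 001010000000

2 error(s) at position(s): 2, 4


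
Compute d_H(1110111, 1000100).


XOR: 0110011
Count of 1s: 4

4


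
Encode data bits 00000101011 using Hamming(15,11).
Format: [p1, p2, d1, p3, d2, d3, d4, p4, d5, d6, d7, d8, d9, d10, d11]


Parity bits: p1=1, p2=1, p3=1, p4=0

110100000101011


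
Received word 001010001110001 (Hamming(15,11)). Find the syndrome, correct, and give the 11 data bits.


Syndrome = 1: error at position 1

Data: 11001110001 (corrected bit 1)


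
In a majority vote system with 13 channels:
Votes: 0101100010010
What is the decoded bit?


Ones: 5 out of 13
Threshold: 7

0 (5/13 voted 1)


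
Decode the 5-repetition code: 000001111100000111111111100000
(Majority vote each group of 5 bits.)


Groups: 00000, 11111, 00000, 11111, 11111, 00000
Majority votes: 010110

010110


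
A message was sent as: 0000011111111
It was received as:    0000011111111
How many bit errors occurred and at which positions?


XOR: 0000000000000

0 errors (received matches sent)


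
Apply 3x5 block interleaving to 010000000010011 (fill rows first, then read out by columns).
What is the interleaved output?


Matrix:
  01000
  00000
  10011
Read columns: 001100000001001

001100000001001


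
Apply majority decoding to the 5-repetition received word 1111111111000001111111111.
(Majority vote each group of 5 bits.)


Groups: 11111, 11111, 00000, 11111, 11111
Majority votes: 11011

11011


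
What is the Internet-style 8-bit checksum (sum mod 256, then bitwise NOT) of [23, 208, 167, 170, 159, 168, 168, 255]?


Sum = 1318 mod 256 = 38
Complement = 217

217


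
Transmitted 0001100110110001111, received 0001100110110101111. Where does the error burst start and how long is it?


XOR: 0000000000000100000

Burst at position 13, length 1


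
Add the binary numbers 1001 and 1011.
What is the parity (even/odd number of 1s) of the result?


1001 = 9
1011 = 11
Sum = 20 = 10100
1s count = 2

even parity (2 ones in 10100)


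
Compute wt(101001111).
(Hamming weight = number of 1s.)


Counting 1s in 101001111

6


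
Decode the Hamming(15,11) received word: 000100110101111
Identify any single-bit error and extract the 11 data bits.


Syndrome = 1: error at position 1

Data: 00010101111 (corrected bit 1)


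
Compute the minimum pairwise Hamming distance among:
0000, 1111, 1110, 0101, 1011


Comparing all pairs, minimum distance: 1
Can detect 0 errors, correct 0 errors

1


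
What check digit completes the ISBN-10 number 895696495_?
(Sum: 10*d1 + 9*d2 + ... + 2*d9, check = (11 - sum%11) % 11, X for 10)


Weighted sum: 380
380 mod 11 = 6

Check digit: 5


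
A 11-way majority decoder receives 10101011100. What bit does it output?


Ones: 6 out of 11
Threshold: 6

1 (6/11 voted 1)


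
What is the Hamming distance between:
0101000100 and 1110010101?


XOR: 1011010001
Count of 1s: 5

5


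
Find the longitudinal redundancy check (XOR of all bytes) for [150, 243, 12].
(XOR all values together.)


XOR chain: 150 ^ 243 ^ 12 = 105

105


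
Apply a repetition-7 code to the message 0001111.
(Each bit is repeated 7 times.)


Each bit -> 7 copies

0000000000000000000001111111111111111111111111111


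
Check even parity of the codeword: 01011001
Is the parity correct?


Number of 1s: 4

Yes, parity is correct (4 ones)


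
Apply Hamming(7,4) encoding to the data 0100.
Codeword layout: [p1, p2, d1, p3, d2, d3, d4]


Parity bits: p1=1, p2=0, p3=1

1001100


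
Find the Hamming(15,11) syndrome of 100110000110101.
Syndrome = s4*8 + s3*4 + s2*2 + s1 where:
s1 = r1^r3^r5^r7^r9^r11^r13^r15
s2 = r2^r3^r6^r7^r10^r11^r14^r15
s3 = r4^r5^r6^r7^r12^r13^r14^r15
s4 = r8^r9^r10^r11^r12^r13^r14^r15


s1=1, s2=1, s3=0, s4=0

Syndrome = 3 (error at position 3)


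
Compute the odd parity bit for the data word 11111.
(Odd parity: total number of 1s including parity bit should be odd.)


Number of 1s in data: 5
Parity bit: 0

0


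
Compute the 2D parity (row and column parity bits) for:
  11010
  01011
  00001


Row parities: 111
Column parities: 10000

Row P: 111, Col P: 10000, Corner: 1


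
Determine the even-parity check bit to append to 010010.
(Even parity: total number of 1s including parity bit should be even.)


Number of 1s in data: 2
Parity bit: 0

0


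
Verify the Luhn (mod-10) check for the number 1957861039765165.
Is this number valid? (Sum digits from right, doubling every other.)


Luhn sum = 70
70 mod 10 = 0

Valid (Luhn sum mod 10 = 0)


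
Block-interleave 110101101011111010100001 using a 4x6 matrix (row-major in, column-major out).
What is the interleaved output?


Matrix:
  110101
  101011
  111010
  100001
Read columns: 111110100110100001101101

111110100110100001101101


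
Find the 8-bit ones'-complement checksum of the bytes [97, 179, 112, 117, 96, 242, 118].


Sum = 961 mod 256 = 193
Complement = 62

62


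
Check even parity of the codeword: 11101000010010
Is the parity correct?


Number of 1s: 6

Yes, parity is correct (6 ones)


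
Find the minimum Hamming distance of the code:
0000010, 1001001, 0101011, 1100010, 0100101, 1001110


Comparing all pairs, minimum distance: 2
Can detect 1 errors, correct 0 errors

2


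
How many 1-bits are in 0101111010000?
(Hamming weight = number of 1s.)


Counting 1s in 0101111010000

6


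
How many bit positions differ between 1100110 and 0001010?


XOR: 1101100
Count of 1s: 4

4


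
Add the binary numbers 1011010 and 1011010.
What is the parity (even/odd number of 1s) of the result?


1011010 = 90
1011010 = 90
Sum = 180 = 10110100
1s count = 4

even parity (4 ones in 10110100)


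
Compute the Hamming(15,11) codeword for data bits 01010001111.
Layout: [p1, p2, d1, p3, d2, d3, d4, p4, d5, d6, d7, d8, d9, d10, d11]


Parity bits: p1=0, p2=1, p3=0, p4=0

010010100001111


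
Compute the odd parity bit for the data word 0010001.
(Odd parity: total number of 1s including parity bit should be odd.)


Number of 1s in data: 2
Parity bit: 1

1


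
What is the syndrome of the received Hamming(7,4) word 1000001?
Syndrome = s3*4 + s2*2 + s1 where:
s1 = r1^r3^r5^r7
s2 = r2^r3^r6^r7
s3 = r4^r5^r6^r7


s1=0, s2=1, s3=1

Syndrome = 6 (error at position 6)


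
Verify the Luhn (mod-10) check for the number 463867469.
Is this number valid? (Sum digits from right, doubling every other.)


Luhn sum = 44
44 mod 10 = 4

Invalid (Luhn sum mod 10 = 4)


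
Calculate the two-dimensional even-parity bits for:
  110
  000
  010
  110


Row parities: 0010
Column parities: 010

Row P: 0010, Col P: 010, Corner: 1


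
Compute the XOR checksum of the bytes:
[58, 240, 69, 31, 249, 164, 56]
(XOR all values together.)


XOR chain: 58 ^ 240 ^ 69 ^ 31 ^ 249 ^ 164 ^ 56 = 245

245


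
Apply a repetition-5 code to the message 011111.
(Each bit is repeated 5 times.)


Each bit -> 5 copies

000001111111111111111111111111


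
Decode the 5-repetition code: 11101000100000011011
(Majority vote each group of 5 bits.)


Groups: 11101, 00010, 00000, 11011
Majority votes: 1001

1001


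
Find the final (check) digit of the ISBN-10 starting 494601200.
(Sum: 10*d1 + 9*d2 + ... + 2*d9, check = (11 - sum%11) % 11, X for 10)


Weighted sum: 208
208 mod 11 = 10

Check digit: 1


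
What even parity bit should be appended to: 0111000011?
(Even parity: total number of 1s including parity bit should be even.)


Number of 1s in data: 5
Parity bit: 1

1


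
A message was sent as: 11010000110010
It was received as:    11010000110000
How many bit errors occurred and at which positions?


XOR: 00000000000010

1 error(s) at position(s): 12


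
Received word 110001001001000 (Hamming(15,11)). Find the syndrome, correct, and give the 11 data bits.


Syndrome = 0: no error detected

Data: 00101001000 (no errors)


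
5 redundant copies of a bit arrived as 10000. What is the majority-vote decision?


Ones: 1 out of 5
Threshold: 3

0 (1/5 voted 1)


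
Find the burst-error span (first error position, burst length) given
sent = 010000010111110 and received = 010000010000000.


XOR: 000000000111110

Burst at position 9, length 5


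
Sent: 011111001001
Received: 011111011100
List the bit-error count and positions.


XOR: 000000010101

3 error(s) at position(s): 7, 9, 11


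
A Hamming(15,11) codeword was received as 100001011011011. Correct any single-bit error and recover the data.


Syndrome = 0: no error detected

Data: 00101011011 (no errors)


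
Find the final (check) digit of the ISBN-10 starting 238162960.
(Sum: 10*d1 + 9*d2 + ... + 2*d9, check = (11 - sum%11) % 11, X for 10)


Weighted sum: 218
218 mod 11 = 9

Check digit: 2


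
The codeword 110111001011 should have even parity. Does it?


Number of 1s: 8

Yes, parity is correct (8 ones)


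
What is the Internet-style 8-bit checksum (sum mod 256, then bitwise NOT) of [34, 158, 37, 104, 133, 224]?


Sum = 690 mod 256 = 178
Complement = 77

77


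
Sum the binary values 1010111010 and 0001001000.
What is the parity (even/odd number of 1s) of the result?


1010111010 = 698
0001001000 = 72
Sum = 770 = 1100000010
1s count = 3

odd parity (3 ones in 1100000010)


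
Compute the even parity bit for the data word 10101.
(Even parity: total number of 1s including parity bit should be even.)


Number of 1s in data: 3
Parity bit: 1

1


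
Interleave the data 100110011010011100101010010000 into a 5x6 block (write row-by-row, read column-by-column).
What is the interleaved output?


Matrix:
  100110
  011010
  011100
  101010
  010000
Read columns: 100100110101110101001101000000

100100110101110101001101000000


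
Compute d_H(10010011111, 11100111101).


XOR: 01110100010
Count of 1s: 5

5


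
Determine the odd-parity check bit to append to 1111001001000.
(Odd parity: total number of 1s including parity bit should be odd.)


Number of 1s in data: 6
Parity bit: 1

1


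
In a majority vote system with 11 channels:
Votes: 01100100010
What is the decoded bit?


Ones: 4 out of 11
Threshold: 6

0 (4/11 voted 1)


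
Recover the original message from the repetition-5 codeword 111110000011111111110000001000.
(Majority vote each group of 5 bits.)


Groups: 11111, 00000, 11111, 11111, 00000, 01000
Majority votes: 101100

101100


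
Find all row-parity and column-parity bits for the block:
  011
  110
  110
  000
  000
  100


Row parities: 000001
Column parities: 111

Row P: 000001, Col P: 111, Corner: 1


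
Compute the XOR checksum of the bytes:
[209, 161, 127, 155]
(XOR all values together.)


XOR chain: 209 ^ 161 ^ 127 ^ 155 = 148

148


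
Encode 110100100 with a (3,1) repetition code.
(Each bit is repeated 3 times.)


Each bit -> 3 copies

111111000111000000111000000


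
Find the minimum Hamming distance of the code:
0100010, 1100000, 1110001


Comparing all pairs, minimum distance: 2
Can detect 1 errors, correct 0 errors

2


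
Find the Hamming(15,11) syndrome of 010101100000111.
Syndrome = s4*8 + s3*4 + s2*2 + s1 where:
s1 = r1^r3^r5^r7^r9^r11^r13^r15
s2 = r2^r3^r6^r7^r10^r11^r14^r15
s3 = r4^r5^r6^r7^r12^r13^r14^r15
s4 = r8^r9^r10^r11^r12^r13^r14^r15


s1=1, s2=1, s3=0, s4=1

Syndrome = 11 (error at position 11)


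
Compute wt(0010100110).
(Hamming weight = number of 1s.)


Counting 1s in 0010100110

4


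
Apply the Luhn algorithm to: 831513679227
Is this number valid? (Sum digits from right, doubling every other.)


Luhn sum = 54
54 mod 10 = 4

Invalid (Luhn sum mod 10 = 4)


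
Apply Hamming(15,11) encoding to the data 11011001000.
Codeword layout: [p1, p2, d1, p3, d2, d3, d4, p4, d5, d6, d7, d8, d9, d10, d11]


Parity bits: p1=0, p2=0, p3=1, p4=0

001110101001000


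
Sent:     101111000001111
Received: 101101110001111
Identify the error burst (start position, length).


XOR: 000010110000000

Burst at position 4, length 4


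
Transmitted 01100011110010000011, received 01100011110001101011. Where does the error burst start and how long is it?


XOR: 00000000000011101000

Burst at position 12, length 5


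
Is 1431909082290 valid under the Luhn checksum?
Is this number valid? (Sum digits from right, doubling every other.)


Luhn sum = 55
55 mod 10 = 5

Invalid (Luhn sum mod 10 = 5)


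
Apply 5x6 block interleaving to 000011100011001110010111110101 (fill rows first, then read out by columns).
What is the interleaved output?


Matrix:
  000011
  100011
  001110
  010111
  110101
Read columns: 010010001100100001111111011011

010010001100100001111111011011


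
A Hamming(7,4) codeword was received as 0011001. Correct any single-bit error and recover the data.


Syndrome = 0: no error detected

Data: 1001 (no errors)


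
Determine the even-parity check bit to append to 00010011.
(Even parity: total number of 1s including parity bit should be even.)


Number of 1s in data: 3
Parity bit: 1

1


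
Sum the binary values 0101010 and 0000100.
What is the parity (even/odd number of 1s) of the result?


0101010 = 42
0000100 = 4
Sum = 46 = 101110
1s count = 4

even parity (4 ones in 101110)


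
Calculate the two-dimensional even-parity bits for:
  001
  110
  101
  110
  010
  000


Row parities: 100010
Column parities: 110

Row P: 100010, Col P: 110, Corner: 0


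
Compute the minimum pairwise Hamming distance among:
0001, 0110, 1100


Comparing all pairs, minimum distance: 2
Can detect 1 errors, correct 0 errors

2


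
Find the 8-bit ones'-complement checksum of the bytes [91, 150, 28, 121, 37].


Sum = 427 mod 256 = 171
Complement = 84

84


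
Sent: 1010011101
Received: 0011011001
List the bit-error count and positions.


XOR: 1001000100

3 error(s) at position(s): 0, 3, 7


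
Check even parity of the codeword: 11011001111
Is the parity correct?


Number of 1s: 8

Yes, parity is correct (8 ones)


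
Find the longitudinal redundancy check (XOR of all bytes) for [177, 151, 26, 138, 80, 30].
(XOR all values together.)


XOR chain: 177 ^ 151 ^ 26 ^ 138 ^ 80 ^ 30 = 248

248


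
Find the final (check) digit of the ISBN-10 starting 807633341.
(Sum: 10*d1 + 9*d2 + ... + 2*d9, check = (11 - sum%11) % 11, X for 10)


Weighted sum: 237
237 mod 11 = 6

Check digit: 5


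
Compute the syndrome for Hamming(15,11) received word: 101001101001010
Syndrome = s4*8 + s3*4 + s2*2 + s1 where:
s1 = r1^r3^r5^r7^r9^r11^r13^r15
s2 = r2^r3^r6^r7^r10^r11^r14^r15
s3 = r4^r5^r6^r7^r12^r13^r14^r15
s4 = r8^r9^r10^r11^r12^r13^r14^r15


s1=0, s2=0, s3=0, s4=1

Syndrome = 8 (error at position 8)


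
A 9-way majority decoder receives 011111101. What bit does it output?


Ones: 7 out of 9
Threshold: 5

1 (7/9 voted 1)


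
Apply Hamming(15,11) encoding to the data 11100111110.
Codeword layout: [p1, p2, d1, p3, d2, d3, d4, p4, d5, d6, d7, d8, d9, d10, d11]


Parity bits: p1=0, p2=1, p3=1, p4=1

011111010111110


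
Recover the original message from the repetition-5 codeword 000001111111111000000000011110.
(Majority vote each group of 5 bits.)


Groups: 00000, 11111, 11111, 00000, 00000, 11110
Majority votes: 011001

011001


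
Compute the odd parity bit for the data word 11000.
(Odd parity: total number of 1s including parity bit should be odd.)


Number of 1s in data: 2
Parity bit: 1

1


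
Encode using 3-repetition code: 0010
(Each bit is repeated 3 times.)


Each bit -> 3 copies

000000111000


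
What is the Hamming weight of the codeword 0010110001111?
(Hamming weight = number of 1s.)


Counting 1s in 0010110001111

7


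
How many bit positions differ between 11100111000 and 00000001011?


XOR: 11100110011
Count of 1s: 7

7


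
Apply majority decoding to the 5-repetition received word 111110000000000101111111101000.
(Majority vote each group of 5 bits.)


Groups: 11111, 00000, 00000, 10111, 11111, 01000
Majority votes: 100110

100110


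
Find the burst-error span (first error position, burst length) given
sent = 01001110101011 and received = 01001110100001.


XOR: 00000000001010

Burst at position 10, length 3


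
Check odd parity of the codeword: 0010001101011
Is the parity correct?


Number of 1s: 6

No, parity error (6 ones)


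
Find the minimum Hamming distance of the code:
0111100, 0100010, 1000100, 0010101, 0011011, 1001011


Comparing all pairs, minimum distance: 2
Can detect 1 errors, correct 0 errors

2


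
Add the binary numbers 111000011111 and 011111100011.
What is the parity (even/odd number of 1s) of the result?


111000011111 = 3615
011111100011 = 2019
Sum = 5634 = 1011000000010
1s count = 4

even parity (4 ones in 1011000000010)


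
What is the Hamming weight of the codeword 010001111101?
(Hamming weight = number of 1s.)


Counting 1s in 010001111101

7


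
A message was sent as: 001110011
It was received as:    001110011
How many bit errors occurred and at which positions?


XOR: 000000000

0 errors (received matches sent)


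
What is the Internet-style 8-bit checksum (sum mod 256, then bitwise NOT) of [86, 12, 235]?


Sum = 333 mod 256 = 77
Complement = 178

178


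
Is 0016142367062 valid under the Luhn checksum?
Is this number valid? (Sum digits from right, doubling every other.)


Luhn sum = 37
37 mod 10 = 7

Invalid (Luhn sum mod 10 = 7)


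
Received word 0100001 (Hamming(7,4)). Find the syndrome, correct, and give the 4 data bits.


Syndrome = 5: error at position 5

Data: 0101 (corrected bit 5)


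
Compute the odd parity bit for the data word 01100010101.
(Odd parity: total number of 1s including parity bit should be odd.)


Number of 1s in data: 5
Parity bit: 0

0


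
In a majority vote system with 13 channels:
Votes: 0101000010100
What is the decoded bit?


Ones: 4 out of 13
Threshold: 7

0 (4/13 voted 1)


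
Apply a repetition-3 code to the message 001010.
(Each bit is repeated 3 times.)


Each bit -> 3 copies

000000111000111000


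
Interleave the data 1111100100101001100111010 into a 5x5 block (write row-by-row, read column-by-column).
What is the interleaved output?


Matrix:
  11111
  00100
  10100
  11001
  11010
Read columns: 1011110011111001000110010

1011110011111001000110010


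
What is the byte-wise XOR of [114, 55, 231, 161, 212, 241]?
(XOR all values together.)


XOR chain: 114 ^ 55 ^ 231 ^ 161 ^ 212 ^ 241 = 38

38


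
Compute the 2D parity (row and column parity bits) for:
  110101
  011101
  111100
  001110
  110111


Row parities: 00011
Column parities: 101101

Row P: 00011, Col P: 101101, Corner: 0


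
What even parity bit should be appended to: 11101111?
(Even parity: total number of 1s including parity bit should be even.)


Number of 1s in data: 7
Parity bit: 1

1


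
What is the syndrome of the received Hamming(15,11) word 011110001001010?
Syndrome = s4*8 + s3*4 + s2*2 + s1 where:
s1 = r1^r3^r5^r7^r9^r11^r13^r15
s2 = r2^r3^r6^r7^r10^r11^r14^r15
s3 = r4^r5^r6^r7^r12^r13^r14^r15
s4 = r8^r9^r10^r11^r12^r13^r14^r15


s1=1, s2=1, s3=0, s4=1

Syndrome = 11 (error at position 11)


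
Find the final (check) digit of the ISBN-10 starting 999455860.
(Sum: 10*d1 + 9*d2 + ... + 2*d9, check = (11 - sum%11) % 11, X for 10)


Weighted sum: 376
376 mod 11 = 2

Check digit: 9


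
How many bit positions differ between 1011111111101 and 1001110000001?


XOR: 0010001111100
Count of 1s: 6

6


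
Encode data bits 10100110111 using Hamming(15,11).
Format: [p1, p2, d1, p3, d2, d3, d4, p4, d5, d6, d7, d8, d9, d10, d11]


Parity bits: p1=0, p2=0, p3=0, p4=1

001001010110111


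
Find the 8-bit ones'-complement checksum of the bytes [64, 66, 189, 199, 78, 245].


Sum = 841 mod 256 = 73
Complement = 182

182


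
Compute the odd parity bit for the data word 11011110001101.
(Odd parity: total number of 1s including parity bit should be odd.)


Number of 1s in data: 9
Parity bit: 0

0


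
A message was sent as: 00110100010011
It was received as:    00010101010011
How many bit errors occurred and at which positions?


XOR: 00100001000000

2 error(s) at position(s): 2, 7


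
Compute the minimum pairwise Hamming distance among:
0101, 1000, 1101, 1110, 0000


Comparing all pairs, minimum distance: 1
Can detect 0 errors, correct 0 errors

1


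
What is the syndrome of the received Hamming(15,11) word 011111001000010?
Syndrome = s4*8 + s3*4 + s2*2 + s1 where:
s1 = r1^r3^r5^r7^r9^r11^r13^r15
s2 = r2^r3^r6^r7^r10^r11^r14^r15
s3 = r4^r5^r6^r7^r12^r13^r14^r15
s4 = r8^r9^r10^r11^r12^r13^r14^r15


s1=1, s2=0, s3=0, s4=0

Syndrome = 1 (error at position 1)


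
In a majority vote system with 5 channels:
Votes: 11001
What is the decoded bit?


Ones: 3 out of 5
Threshold: 3

1 (3/5 voted 1)


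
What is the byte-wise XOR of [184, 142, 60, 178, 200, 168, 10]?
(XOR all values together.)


XOR chain: 184 ^ 142 ^ 60 ^ 178 ^ 200 ^ 168 ^ 10 = 210

210


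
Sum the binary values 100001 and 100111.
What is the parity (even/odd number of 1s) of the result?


100001 = 33
100111 = 39
Sum = 72 = 1001000
1s count = 2

even parity (2 ones in 1001000)


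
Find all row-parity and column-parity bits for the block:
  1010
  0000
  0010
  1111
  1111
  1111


Row parities: 001000
Column parities: 0111

Row P: 001000, Col P: 0111, Corner: 1


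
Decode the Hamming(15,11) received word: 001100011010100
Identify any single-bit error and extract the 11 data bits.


Syndrome = 0: no error detected

Data: 10001010100 (no errors)


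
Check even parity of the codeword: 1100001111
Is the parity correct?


Number of 1s: 6

Yes, parity is correct (6 ones)


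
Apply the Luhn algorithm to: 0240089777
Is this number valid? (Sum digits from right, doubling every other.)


Luhn sum = 46
46 mod 10 = 6

Invalid (Luhn sum mod 10 = 6)


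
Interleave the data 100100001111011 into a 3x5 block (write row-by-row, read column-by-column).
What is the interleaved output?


Matrix:
  10010
  00011
  11011
Read columns: 101001000111011

101001000111011


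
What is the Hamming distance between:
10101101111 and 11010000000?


XOR: 01111101111
Count of 1s: 9

9


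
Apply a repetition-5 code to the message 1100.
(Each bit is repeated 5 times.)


Each bit -> 5 copies

11111111110000000000


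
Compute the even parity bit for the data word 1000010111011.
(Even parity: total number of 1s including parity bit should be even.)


Number of 1s in data: 7
Parity bit: 1

1


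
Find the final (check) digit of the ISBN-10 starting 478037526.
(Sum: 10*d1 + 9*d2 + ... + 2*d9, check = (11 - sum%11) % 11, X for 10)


Weighted sum: 258
258 mod 11 = 5

Check digit: 6


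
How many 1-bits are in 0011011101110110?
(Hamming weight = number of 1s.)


Counting 1s in 0011011101110110

10


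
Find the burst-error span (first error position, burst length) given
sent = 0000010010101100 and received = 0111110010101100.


XOR: 0111100000000000

Burst at position 1, length 4


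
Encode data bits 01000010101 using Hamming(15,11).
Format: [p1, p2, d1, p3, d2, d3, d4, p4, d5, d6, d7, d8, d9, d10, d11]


Parity bits: p1=0, p2=0, p3=1, p4=1

000110010010101


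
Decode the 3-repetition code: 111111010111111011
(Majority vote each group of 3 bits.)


Groups: 111, 111, 010, 111, 111, 011
Majority votes: 110111

110111


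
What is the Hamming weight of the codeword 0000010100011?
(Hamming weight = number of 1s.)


Counting 1s in 0000010100011

4


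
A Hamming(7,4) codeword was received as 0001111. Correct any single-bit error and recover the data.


Syndrome = 0: no error detected

Data: 0111 (no errors)


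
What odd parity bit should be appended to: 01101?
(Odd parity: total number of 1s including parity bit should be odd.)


Number of 1s in data: 3
Parity bit: 0

0


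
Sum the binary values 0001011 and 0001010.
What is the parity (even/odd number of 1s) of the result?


0001011 = 11
0001010 = 10
Sum = 21 = 10101
1s count = 3

odd parity (3 ones in 10101)


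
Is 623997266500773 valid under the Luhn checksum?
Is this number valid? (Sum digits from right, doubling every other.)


Luhn sum = 63
63 mod 10 = 3

Invalid (Luhn sum mod 10 = 3)


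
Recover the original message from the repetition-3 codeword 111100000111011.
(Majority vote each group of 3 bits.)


Groups: 111, 100, 000, 111, 011
Majority votes: 10011

10011


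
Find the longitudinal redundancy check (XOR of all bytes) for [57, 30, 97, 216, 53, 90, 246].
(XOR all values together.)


XOR chain: 57 ^ 30 ^ 97 ^ 216 ^ 53 ^ 90 ^ 246 = 7

7


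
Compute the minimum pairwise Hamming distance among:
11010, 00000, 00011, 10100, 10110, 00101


Comparing all pairs, minimum distance: 1
Can detect 0 errors, correct 0 errors

1


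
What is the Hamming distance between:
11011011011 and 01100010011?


XOR: 10111001000
Count of 1s: 5

5


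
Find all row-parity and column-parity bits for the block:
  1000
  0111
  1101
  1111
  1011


Row parities: 11101
Column parities: 0110

Row P: 11101, Col P: 0110, Corner: 0


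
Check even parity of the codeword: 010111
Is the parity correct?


Number of 1s: 4

Yes, parity is correct (4 ones)


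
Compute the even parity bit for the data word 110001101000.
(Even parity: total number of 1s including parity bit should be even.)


Number of 1s in data: 5
Parity bit: 1

1


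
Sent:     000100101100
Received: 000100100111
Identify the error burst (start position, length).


XOR: 000000001011

Burst at position 8, length 4


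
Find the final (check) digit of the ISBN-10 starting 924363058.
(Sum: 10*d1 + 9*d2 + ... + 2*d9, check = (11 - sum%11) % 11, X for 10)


Weighted sum: 243
243 mod 11 = 1

Check digit: X


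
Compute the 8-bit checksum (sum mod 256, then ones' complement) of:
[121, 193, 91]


Sum = 405 mod 256 = 149
Complement = 106

106


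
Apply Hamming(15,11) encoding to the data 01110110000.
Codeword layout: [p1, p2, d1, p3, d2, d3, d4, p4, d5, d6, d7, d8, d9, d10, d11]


Parity bits: p1=1, p2=0, p3=1, p4=0

100111100110000


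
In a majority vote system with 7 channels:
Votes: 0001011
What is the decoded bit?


Ones: 3 out of 7
Threshold: 4

0 (3/7 voted 1)


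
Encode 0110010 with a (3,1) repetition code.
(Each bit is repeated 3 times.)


Each bit -> 3 copies

000111111000000111000


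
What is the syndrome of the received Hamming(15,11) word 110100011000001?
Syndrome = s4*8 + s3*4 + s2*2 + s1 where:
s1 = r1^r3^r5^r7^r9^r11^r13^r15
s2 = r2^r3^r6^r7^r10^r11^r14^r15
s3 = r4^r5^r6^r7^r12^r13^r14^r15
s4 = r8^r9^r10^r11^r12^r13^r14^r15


s1=1, s2=0, s3=0, s4=1

Syndrome = 9 (error at position 9)


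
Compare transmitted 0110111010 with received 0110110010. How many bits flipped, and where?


XOR: 0000001000

1 error(s) at position(s): 6


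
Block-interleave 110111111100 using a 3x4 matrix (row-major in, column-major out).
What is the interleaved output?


Matrix:
  1101
  1111
  1100
Read columns: 111111010110

111111010110


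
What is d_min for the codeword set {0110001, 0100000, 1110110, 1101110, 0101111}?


Comparing all pairs, minimum distance: 2
Can detect 1 errors, correct 0 errors

2


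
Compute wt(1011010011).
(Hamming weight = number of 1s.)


Counting 1s in 1011010011

6


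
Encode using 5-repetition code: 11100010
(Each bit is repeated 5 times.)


Each bit -> 5 copies

1111111111111110000000000000001111100000


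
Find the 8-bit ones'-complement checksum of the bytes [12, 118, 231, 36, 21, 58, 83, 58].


Sum = 617 mod 256 = 105
Complement = 150

150


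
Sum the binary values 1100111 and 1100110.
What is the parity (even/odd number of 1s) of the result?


1100111 = 103
1100110 = 102
Sum = 205 = 11001101
1s count = 5

odd parity (5 ones in 11001101)


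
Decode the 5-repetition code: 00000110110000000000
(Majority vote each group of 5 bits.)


Groups: 00000, 11011, 00000, 00000
Majority votes: 0100

0100


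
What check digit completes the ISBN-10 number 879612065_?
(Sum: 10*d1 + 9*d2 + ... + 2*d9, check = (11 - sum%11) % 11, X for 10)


Weighted sum: 301
301 mod 11 = 4

Check digit: 7


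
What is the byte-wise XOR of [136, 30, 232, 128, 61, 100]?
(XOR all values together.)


XOR chain: 136 ^ 30 ^ 232 ^ 128 ^ 61 ^ 100 = 167

167


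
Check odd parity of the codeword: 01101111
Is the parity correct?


Number of 1s: 6

No, parity error (6 ones)


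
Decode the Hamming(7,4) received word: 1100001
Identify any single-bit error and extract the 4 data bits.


Syndrome = 4: error at position 4

Data: 0001 (corrected bit 4)


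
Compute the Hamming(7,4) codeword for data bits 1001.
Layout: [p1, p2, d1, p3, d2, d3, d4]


Parity bits: p1=0, p2=0, p3=1

0011001


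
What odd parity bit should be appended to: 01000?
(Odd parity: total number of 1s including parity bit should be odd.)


Number of 1s in data: 1
Parity bit: 0

0


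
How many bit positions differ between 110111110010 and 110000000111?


XOR: 000111110101
Count of 1s: 7

7


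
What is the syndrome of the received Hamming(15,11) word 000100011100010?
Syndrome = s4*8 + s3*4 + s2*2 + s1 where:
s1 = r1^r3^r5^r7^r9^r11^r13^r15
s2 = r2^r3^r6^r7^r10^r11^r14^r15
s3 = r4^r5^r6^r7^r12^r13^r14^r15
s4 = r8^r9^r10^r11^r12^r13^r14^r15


s1=1, s2=0, s3=0, s4=0

Syndrome = 1 (error at position 1)


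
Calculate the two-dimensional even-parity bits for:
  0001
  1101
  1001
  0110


Row parities: 1100
Column parities: 0011

Row P: 1100, Col P: 0011, Corner: 0


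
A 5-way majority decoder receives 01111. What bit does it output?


Ones: 4 out of 5
Threshold: 3

1 (4/5 voted 1)


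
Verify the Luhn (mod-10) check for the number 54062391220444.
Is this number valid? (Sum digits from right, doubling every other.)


Luhn sum = 50
50 mod 10 = 0

Valid (Luhn sum mod 10 = 0)


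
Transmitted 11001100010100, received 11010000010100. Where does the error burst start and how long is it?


XOR: 00011100000000

Burst at position 3, length 3


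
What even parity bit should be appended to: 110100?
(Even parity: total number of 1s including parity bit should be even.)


Number of 1s in data: 3
Parity bit: 1

1


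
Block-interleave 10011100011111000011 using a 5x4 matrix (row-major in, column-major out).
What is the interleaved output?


Matrix:
  1001
  1100
  0111
  1100
  0011
Read columns: 11010011100010110101

11010011100010110101


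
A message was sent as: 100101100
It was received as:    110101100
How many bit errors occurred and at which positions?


XOR: 010000000

1 error(s) at position(s): 1


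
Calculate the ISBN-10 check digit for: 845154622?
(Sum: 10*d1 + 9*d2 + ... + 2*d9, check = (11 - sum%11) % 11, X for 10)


Weighted sum: 247
247 mod 11 = 5

Check digit: 6


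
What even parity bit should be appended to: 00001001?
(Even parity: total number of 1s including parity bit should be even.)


Number of 1s in data: 2
Parity bit: 0

0


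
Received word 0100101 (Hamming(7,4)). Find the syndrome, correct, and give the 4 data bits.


Syndrome = 0: no error detected

Data: 0101 (no errors)


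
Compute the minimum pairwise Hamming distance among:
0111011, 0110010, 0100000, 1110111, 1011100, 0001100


Comparing all pairs, minimum distance: 2
Can detect 1 errors, correct 0 errors

2


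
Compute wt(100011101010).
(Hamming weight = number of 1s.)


Counting 1s in 100011101010

6


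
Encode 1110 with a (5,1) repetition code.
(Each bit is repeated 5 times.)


Each bit -> 5 copies

11111111111111100000


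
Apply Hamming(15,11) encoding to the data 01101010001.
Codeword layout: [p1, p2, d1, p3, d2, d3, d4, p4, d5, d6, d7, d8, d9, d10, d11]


Parity bits: p1=0, p2=1, p3=1, p4=1

010111011010001


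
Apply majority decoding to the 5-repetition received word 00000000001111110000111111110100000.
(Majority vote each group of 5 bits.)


Groups: 00000, 00000, 11111, 10000, 11111, 11101, 00000
Majority votes: 0010110

0010110


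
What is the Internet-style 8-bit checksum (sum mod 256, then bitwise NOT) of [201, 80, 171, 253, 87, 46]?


Sum = 838 mod 256 = 70
Complement = 185

185


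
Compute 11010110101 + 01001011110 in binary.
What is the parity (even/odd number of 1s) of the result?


11010110101 = 1717
01001011110 = 606
Sum = 2323 = 100100010011
1s count = 5

odd parity (5 ones in 100100010011)


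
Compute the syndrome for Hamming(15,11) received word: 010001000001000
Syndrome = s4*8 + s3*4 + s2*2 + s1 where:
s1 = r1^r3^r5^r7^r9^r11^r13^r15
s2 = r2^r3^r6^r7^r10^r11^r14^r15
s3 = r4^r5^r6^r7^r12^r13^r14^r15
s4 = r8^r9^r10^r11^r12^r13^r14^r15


s1=0, s2=0, s3=0, s4=1

Syndrome = 8 (error at position 8)


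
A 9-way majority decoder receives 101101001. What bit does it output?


Ones: 5 out of 9
Threshold: 5

1 (5/9 voted 1)


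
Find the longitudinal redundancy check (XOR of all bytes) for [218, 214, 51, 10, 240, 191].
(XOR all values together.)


XOR chain: 218 ^ 214 ^ 51 ^ 10 ^ 240 ^ 191 = 122

122


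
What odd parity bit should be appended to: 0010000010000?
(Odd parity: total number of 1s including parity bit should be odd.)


Number of 1s in data: 2
Parity bit: 1

1


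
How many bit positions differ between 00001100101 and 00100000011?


XOR: 00101100110
Count of 1s: 5

5


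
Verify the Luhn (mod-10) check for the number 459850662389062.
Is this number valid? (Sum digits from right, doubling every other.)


Luhn sum = 65
65 mod 10 = 5

Invalid (Luhn sum mod 10 = 5)


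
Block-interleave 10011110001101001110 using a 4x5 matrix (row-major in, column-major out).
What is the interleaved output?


Matrix:
  10011
  11000
  11010
  01110
Read columns: 11100111000110111000

11100111000110111000


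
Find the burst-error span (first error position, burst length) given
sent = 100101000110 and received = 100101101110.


XOR: 000000101000

Burst at position 6, length 3


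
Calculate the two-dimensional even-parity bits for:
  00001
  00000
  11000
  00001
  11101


Row parities: 10010
Column parities: 00101

Row P: 10010, Col P: 00101, Corner: 0
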